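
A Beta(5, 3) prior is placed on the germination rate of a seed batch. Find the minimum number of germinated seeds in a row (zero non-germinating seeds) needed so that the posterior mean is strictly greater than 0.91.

k = 26

After k germinated seeds and 0 non-germinating seeds the posterior is Beta(5+k, 3), with mean (5+k)/(5+3+k).
Set (5+k)/(8+k) > 0.91 and solve: k > (0.91·8 − 5)/(1 − 0.91) = 25.333.
The smallest integer exceeding 25.333 is 26.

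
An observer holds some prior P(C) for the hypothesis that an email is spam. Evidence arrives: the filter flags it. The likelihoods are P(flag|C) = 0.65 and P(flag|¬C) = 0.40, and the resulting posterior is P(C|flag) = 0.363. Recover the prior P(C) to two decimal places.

In odds form, posterior odds = prior odds × likelihood ratio, so prior odds = posterior odds ÷ LR.
Posterior odds = 0.363/(1−0.363) = 0.5699. LR = 0.65/0.40 = 1.6250.
Prior odds = 0.5699/1.6250 = 0.3507, so P(C) = 0.3507/(1+0.3507) ≈ 0.26.

P(C) = 0.26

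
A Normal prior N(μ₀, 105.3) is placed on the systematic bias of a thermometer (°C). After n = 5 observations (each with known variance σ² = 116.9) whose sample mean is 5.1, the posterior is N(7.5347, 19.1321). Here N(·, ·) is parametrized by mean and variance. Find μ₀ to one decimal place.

μ₀ = 18.5

With known observation variance, the Normal–Normal posterior has precision τ_n = τ₀ + n/σ² and mean μ_n = (τ₀μ₀ + (n/σ²)x̄)/τ_n.
Here τ₀ = 1/105.3 = 0.009497 and τ_data = 5/116.9 = 0.042772, so τ_n = 0.052269.
Rearranging for μ₀: μ₀ = (μ_n·τ_n − τ_data·x̄)/τ₀ = (7.5347·0.052269 − 0.042772·5.1) / 0.009497 = 0.175694/0.009497 ≈ 18.5.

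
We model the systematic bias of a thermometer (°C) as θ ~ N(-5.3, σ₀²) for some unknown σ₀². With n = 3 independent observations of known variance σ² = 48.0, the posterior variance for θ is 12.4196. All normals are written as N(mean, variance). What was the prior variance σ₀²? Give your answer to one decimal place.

For the Normal–Normal model with known σ², precisions add: τ_n = τ₀ + n/σ².
So 1/σ₀² = 1/12.4196 − 3/48.0 = 0.080518 − 0.062500 = 0.018018.
Hence σ₀² = 1/0.018018 ≈ 55.5.

σ₀² = 55.5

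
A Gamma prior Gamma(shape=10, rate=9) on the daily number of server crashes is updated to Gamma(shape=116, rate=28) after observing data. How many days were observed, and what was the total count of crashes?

n = 19 days with total 106 crashes

Gamma–Poisson conjugacy: posterior shape = α + Σxᵢ, posterior rate = β + n.
Matching: Σxᵢ = 116 − 10 = 106 and n = 28 − 9 = 19.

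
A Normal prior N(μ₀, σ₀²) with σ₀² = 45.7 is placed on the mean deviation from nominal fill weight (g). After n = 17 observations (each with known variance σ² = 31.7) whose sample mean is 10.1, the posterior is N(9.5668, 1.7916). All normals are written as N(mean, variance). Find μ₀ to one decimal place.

With known observation variance, the Normal–Normal posterior has precision τ_n = τ₀ + n/σ² and mean μ_n = (τ₀μ₀ + (n/σ²)x̄)/τ_n.
Here τ₀ = 1/45.7 = 0.021882 and τ_data = 17/31.7 = 0.536278, so τ_n = 0.558160.
Rearranging for μ₀: μ₀ = (μ_n·τ_n − τ_data·x̄)/τ₀ = (9.5668·0.558160 − 0.536278·10.1) / 0.021882 = -0.076603/0.021882 ≈ -3.5.

μ₀ = -3.5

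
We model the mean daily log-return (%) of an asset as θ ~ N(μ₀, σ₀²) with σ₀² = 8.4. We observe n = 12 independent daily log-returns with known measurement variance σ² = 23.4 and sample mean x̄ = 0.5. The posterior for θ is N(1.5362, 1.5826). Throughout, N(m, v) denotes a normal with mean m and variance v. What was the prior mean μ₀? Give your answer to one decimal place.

The posterior mean is a precision-weighted average: μ_n = (τ₀μ₀ + τ_data·x̄)/(τ₀+τ_data), with τ₀=1/σ₀² and τ_data=n/σ².
Here τ₀ = 1/8.4 = 0.119048 and τ_data = 12/23.4 = 0.512821, so τ_n = 0.631869.
Rearranging for μ₀: μ₀ = (μ_n·τ_n − τ_data·x̄)/τ₀ = (1.5362·0.631869 − 0.512821·0.5) / 0.119048 = 0.714267/0.119048 ≈ 6.0.

μ₀ = 6.0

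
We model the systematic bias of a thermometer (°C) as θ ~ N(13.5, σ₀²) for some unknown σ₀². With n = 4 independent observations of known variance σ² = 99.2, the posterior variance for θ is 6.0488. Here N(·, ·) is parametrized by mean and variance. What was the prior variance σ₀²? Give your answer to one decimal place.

Posterior precision equals prior precision plus data precision: 1/σ_n² = 1/σ₀² + n/σ².
So 1/σ₀² = 1/6.0488 − 4/99.2 = 0.165322 − 0.040323 = 0.124999.
Hence σ₀² = 1/0.124999 ≈ 8.0.

σ₀² = 8.0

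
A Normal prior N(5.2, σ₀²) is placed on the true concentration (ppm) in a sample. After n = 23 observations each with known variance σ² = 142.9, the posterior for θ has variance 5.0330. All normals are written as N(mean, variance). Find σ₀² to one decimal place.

σ₀² = 26.5

Posterior precision equals prior precision plus data precision: 1/σ_n² = 1/σ₀² + n/σ².
So 1/σ₀² = 1/5.0330 − 23/142.9 = 0.198689 − 0.160952 = 0.037737.
Hence σ₀² = 1/0.037737 ≈ 26.5.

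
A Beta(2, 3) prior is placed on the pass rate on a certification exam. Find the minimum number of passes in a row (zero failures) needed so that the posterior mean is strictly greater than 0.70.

k = 6

After k passes and 0 failures the posterior is Beta(2+k, 3), with mean (2+k)/(2+3+k).
Set (2+k)/(5+k) > 0.70 and solve: k > (0.70·5 − 2)/(1 − 0.70) = 5.000.
The smallest integer exceeding 5.000 is 6.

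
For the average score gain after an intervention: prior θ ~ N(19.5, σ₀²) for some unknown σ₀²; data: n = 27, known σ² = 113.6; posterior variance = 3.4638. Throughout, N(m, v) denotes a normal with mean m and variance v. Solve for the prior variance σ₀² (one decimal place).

For the Normal–Normal model with known σ², precisions add: τ_n = τ₀ + n/σ².
So 1/σ₀² = 1/3.4638 − 27/113.6 = 0.288700 − 0.237676 = 0.051024.
Hence σ₀² = 1/0.051024 ≈ 19.6.

σ₀² = 19.6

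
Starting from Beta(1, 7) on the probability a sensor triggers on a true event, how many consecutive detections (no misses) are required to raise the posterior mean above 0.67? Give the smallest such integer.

k = 14

After k detections and 0 misses the posterior is Beta(1+k, 7), with mean (1+k)/(1+7+k).
Set (1+k)/(8+k) > 0.67 and solve: k > (0.67·8 − 1)/(1 − 0.67) = 13.212.
The smallest integer exceeding 13.212 is 14.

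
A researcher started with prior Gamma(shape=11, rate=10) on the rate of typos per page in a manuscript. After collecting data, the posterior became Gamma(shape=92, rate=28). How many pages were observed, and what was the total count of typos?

n = 18 pages with total 81 typos

Gamma–Poisson conjugacy: posterior shape = α + Σxᵢ, posterior rate = β + n.
Matching: Σxᵢ = 92 − 11 = 81 and n = 28 − 10 = 18.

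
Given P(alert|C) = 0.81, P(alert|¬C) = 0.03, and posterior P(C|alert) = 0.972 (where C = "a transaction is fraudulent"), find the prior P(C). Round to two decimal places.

P(C) = 0.56

Bayes' rule in odds form gives O(C|E) = O(C)·[P(E|C)/P(E|¬C)], hence O(C) = O(C|E)/LR.
Posterior odds = 0.972/(1−0.972) = 34.7143. LR = 0.81/0.03 = 27.0000.
Prior odds = 34.7143/27.0000 = 1.2857, so P(C) = 1.2857/(1+1.2857) ≈ 0.56.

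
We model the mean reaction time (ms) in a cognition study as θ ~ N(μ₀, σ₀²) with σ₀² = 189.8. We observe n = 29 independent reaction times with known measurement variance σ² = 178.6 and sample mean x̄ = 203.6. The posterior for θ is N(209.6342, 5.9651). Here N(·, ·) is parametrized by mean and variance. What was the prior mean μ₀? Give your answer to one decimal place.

With known observation variance, the Normal–Normal posterior has precision τ_n = τ₀ + n/σ² and mean μ_n = (τ₀μ₀ + (n/σ²)x̄)/τ_n.
Here τ₀ = 1/189.8 = 0.005269 and τ_data = 29/178.6 = 0.162374, so τ_n = 0.167643.
Rearranging for μ₀: μ₀ = (μ_n·τ_n − τ_data·x̄)/τ₀ = (209.6342·0.167643 − 0.162374·203.6) / 0.005269 = 2.084360/0.005269 ≈ 395.6.

μ₀ = 395.6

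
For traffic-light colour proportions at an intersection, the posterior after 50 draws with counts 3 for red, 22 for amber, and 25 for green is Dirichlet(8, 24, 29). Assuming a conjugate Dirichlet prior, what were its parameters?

Dirichlet(5, 2, 4)

For a Dirichlet(α) prior with multinomial counts c, the posterior is Dirichlet(α + c) componentwise.
Subtract each count from the matching posterior parameter: 8−3=5, 24−22=2, 29−25=4.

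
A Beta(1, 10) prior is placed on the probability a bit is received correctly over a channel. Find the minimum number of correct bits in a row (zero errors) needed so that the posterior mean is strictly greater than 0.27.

k = 3

After k correct bits and 0 errors the posterior is Beta(1+k, 10), with mean (1+k)/(1+10+k).
Set (1+k)/(11+k) > 0.27 and solve: k > (0.27·11 − 1)/(1 − 0.27) = 2.699.
The smallest integer exceeding 2.699 is 3.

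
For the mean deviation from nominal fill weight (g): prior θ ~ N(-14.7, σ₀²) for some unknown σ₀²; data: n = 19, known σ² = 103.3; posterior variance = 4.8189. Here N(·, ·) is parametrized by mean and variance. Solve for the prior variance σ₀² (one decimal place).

For the Normal–Normal model with known σ², precisions add: τ_n = τ₀ + n/σ².
So 1/σ₀² = 1/4.8189 − 19/103.3 = 0.207516 − 0.183930 = 0.023586.
Hence σ₀² = 1/0.023586 ≈ 42.4.

σ₀² = 42.4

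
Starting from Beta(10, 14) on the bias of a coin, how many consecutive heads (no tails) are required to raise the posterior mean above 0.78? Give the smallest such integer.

k = 40

After k heads and 0 tails the posterior is Beta(10+k, 14), with mean (10+k)/(10+14+k).
Set (10+k)/(24+k) > 0.78 and solve: k > (0.78·24 − 10)/(1 − 0.78) = 39.636.
The smallest integer exceeding 39.636 is 40, and checking k=40: (50)/(64) = 0.7812 > 0.78.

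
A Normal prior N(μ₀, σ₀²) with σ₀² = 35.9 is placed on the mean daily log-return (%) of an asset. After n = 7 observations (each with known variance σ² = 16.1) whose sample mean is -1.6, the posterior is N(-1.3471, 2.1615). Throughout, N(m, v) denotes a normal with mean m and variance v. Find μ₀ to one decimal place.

The posterior mean is a precision-weighted average: μ_n = (τ₀μ₀ + τ_data·x̄)/(τ₀+τ_data), with τ₀=1/σ₀² and τ_data=n/σ².
Here τ₀ = 1/35.9 = 0.027855 and τ_data = 7/16.1 = 0.434783, so τ_n = 0.462638.
Rearranging for μ₀: μ₀ = (μ_n·τ_n − τ_data·x̄)/τ₀ = (-1.3471·0.462638 − 0.434783·-1.6) / 0.027855 = 0.072433/0.027855 ≈ 2.6.

μ₀ = 2.6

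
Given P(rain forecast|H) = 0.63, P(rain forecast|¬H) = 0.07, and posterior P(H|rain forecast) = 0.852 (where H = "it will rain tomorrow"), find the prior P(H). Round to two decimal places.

P(H) = 0.39

In odds form, posterior odds = prior odds × likelihood ratio, so prior odds = posterior odds ÷ LR.
Posterior odds = 0.852/(1−0.852) = 5.7568. LR = 0.63/0.07 = 9.0000.
Prior odds = 5.7568/9.0000 = 0.6396, so P(H) = 0.6396/(1+0.6396) ≈ 0.39.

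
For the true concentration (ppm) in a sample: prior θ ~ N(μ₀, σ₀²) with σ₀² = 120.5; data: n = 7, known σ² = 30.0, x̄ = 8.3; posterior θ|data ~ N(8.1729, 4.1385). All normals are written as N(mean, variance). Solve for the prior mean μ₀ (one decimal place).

μ₀ = 4.6

The posterior mean is a precision-weighted average: μ_n = (τ₀μ₀ + τ_data·x̄)/(τ₀+τ_data), with τ₀=1/σ₀² and τ_data=n/σ².
Here τ₀ = 1/120.5 = 0.008299 and τ_data = 7/30.0 = 0.233333, so τ_n = 0.241632.
Rearranging for μ₀: μ₀ = (μ_n·τ_n − τ_data·x̄)/τ₀ = (8.1729·0.241632 − 0.233333·8.3) / 0.008299 = 0.038170/0.008299 ≈ 4.6.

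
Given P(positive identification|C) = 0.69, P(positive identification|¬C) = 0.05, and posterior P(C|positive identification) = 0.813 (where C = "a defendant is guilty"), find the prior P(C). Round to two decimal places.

P(C) = 0.24

In odds form, posterior odds = prior odds × likelihood ratio, so prior odds = posterior odds ÷ LR.
Posterior odds = 0.813/(1−0.813) = 4.3476. LR = 0.69/0.05 = 13.8000.
Prior odds = 4.3476/13.8000 = 0.3150, so P(C) = 0.3150/(1+0.3150) ≈ 0.24.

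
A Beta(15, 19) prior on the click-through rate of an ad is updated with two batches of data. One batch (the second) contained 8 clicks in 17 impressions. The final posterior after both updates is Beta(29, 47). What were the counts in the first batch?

Because Beta–binomial updating is additive in the counts, the combined data contributed (α_post−α_prior, β_post−β_prior) successes and failures.
Total across both batches: 29−15=14 clicks, 47−19=28 non-clicks.
Subtract the second batch: 14−8=6 clicks and 28−9=19 non-clicks.

6 clicks and 19 non-clicks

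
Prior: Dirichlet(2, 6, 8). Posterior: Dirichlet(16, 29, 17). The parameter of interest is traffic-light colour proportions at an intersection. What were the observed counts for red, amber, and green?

counts (14, 23, 9)

For a Dirichlet(α) prior with multinomial counts c, the posterior is Dirichlet(α + c) componentwise.
Counts are posterior − prior componentwise: 16−2=14, 29−6=23, 17−8=9.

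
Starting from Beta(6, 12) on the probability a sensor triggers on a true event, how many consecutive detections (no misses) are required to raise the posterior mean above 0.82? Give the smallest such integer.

k = 49

After k detections and 0 misses the posterior is Beta(6+k, 12), with mean (6+k)/(6+12+k).
Set (6+k)/(18+k) > 0.82 and solve: k > (0.82·18 − 6)/(1 − 0.82) = 48.667.
The smallest integer exceeding 48.667 is 49.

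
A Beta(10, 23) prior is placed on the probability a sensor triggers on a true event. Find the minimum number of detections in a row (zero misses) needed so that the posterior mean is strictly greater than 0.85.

After k detections and 0 misses the posterior is Beta(10+k, 23), with mean (10+k)/(10+23+k).
Set (10+k)/(33+k) > 0.85 and solve: k > (0.85·33 − 10)/(1 − 0.85) = 120.333.
The smallest integer exceeding 120.333 is 121.

k = 121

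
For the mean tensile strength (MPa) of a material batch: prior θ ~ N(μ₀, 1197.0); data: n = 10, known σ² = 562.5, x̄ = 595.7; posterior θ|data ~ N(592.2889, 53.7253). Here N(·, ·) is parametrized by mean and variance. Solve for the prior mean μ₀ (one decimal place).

With known observation variance, the Normal–Normal posterior has precision τ_n = τ₀ + n/σ² and mean μ_n = (τ₀μ₀ + (n/σ²)x̄)/τ_n.
Here τ₀ = 1/1197.0 = 0.000835 and τ_data = 10/562.5 = 0.017778, so τ_n = 0.018613.
Rearranging for μ₀: μ₀ = (μ_n·τ_n − τ_data·x̄)/τ₀ = (592.2889·0.018613 − 0.017778·595.7) / 0.000835 = 0.433919/0.000835 ≈ 519.7.

μ₀ = 519.7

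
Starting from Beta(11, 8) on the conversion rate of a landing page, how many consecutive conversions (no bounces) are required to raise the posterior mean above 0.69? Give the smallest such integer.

k = 7

After k conversions and 0 bounces the posterior is Beta(11+k, 8), with mean (11+k)/(11+8+k).
Set (11+k)/(19+k) > 0.69 and solve: k > (0.69·19 − 11)/(1 − 0.69) = 6.806.
The smallest integer exceeding 6.806 is 7, and checking k=7: (18)/(26) = 0.6923 > 0.69.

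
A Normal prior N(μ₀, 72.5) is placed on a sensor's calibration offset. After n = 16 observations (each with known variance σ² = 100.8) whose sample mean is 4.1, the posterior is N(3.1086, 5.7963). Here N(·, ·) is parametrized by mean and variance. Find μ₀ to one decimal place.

With known observation variance, the Normal–Normal posterior has precision τ_n = τ₀ + n/σ² and mean μ_n = (τ₀μ₀ + (n/σ²)x̄)/τ_n.
Here τ₀ = 1/72.5 = 0.013793 and τ_data = 16/100.8 = 0.158730, so τ_n = 0.172523.
Rearranging for μ₀: μ₀ = (μ_n·τ_n − τ_data·x̄)/τ₀ = (3.1086·0.172523 − 0.158730·4.1) / 0.013793 = -0.114488/0.013793 ≈ -8.3.

μ₀ = -8.3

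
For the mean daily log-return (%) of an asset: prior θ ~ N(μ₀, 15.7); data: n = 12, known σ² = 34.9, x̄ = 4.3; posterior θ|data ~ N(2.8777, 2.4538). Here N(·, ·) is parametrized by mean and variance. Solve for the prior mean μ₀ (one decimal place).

The posterior mean is a precision-weighted average: μ_n = (τ₀μ₀ + τ_data·x̄)/(τ₀+τ_data), with τ₀=1/σ₀² and τ_data=n/σ².
Here τ₀ = 1/15.7 = 0.063694 and τ_data = 12/34.9 = 0.343840, so τ_n = 0.407534.
Rearranging for μ₀: μ₀ = (μ_n·τ_n − τ_data·x̄)/τ₀ = (2.8777·0.407534 − 0.343840·4.3) / 0.063694 = -0.305751/0.063694 ≈ -4.8.

μ₀ = -4.8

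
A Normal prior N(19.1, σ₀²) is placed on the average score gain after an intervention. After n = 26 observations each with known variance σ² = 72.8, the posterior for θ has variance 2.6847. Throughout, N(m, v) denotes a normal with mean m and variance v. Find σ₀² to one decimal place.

Posterior precision equals prior precision plus data precision: 1/σ_n² = 1/σ₀² + n/σ².
So 1/σ₀² = 1/2.6847 − 26/72.8 = 0.372481 − 0.357143 = 0.015338.
Hence σ₀² = 1/0.015338 ≈ 65.2.

σ₀² = 65.2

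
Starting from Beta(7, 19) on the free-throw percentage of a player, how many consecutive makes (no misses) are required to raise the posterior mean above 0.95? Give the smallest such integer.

k = 355

After k makes and 0 misses the posterior is Beta(7+k, 19), with mean (7+k)/(7+19+k).
Set (7+k)/(26+k) > 0.95 and solve: k > (0.95·26 − 7)/(1 − 0.95) = 354.000.
The smallest integer exceeding 354.000 is 355, and checking k=355: (362)/(381) = 0.9501 > 0.95.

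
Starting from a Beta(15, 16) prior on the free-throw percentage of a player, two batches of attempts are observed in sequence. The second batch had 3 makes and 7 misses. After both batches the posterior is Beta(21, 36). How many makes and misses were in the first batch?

3 makes and 13 misses

Sequential conjugate updates are equivalent to a single update on the pooled data, so total successes = posterior α − prior α and total failures = posterior β − prior β.
Total across both batches: 21−15=6 makes, 36−16=20 misses.
Subtract the second batch: 6−3=3 makes and 20−7=13 misses.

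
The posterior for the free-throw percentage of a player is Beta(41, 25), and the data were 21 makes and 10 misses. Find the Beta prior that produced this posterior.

Under Beta–binomial conjugacy the posterior parameters are (a+s, b+f).
So a = 41 − 21 = 20 and b = 25 − 10 = 15.

Beta(20, 15)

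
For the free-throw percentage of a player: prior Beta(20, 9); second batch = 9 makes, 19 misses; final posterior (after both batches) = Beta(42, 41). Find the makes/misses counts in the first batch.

Because Beta–binomial updating is additive in the counts, the combined data contributed (α_post−α_prior, β_post−β_prior) successes and failures.
Total across both batches: 42−20=22 makes, 41−9=32 misses.
Subtract the second batch: 22−9=13 makes and 32−19=13 misses.

13 makes and 13 misses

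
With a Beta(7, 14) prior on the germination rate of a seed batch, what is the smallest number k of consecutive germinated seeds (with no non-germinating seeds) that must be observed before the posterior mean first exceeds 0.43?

k = 4

After k germinated seeds and 0 non-germinating seeds the posterior is Beta(7+k, 14), with mean (7+k)/(7+14+k).
Set (7+k)/(21+k) > 0.43 and solve: k > (0.43·21 − 7)/(1 − 0.43) = 3.561.
The smallest integer exceeding 3.561 is 4, and checking k=4: (11)/(25) = 0.4400 > 0.43.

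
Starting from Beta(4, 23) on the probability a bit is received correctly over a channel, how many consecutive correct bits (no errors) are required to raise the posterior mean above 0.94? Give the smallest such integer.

k = 357

After k correct bits and 0 errors the posterior is Beta(4+k, 23), with mean (4+k)/(4+23+k).
Set (4+k)/(27+k) > 0.94 and solve: k > (0.94·27 − 4)/(1 − 0.94) = 356.333.
The smallest integer exceeding 356.333 is 357.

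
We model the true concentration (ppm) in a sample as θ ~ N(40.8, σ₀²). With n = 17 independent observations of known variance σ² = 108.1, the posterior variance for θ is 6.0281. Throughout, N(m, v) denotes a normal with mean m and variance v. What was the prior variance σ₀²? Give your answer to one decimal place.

For the Normal–Normal model with known σ², precisions add: τ_n = τ₀ + n/σ².
So 1/σ₀² = 1/6.0281 − 17/108.1 = 0.165890 − 0.157262 = 0.008628.
Hence σ₀² = 1/0.008628 ≈ 115.9.

σ₀² = 115.9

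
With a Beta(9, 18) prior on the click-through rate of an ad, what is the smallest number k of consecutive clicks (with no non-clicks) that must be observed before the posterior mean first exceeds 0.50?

k = 10

After k clicks and 0 non-clicks the posterior is Beta(9+k, 18), with mean (9+k)/(9+18+k).
Set (9+k)/(27+k) > 0.50 and solve: k > (0.50·27 − 9)/(1 − 0.50) = 9.000.
The smallest integer exceeding 9.000 is 10, and checking k=10: (19)/(37) = 0.5135 > 0.50.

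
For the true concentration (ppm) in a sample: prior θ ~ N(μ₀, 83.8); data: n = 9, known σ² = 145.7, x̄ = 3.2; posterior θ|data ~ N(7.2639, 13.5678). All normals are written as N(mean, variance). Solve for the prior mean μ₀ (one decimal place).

The posterior mean is a precision-weighted average: μ_n = (τ₀μ₀ + τ_data·x̄)/(τ₀+τ_data), with τ₀=1/σ₀² and τ_data=n/σ².
Here τ₀ = 1/83.8 = 0.011933 and τ_data = 9/145.7 = 0.061771, so τ_n = 0.073704.
Rearranging for μ₀: μ₀ = (μ_n·τ_n − τ_data·x̄)/τ₀ = (7.2639·0.073704 − 0.061771·3.2) / 0.011933 = 0.337711/0.011933 ≈ 28.3.

μ₀ = 28.3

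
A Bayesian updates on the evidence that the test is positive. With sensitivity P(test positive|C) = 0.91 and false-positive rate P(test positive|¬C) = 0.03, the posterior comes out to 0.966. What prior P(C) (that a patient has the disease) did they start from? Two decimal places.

P(C) = 0.48

In odds form, posterior odds = prior odds × likelihood ratio, so prior odds = posterior odds ÷ LR.
Posterior odds = 0.966/(1−0.966) = 28.4118. LR = 0.91/0.03 = 30.3333.
Prior odds = 28.4118/30.3333 = 0.9367, so P(C) = 0.9367/(1+0.9367) ≈ 0.48.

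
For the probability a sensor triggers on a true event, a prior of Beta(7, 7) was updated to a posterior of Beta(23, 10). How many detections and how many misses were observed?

16 detections and 3 misses

Under Beta–binomial conjugacy the posterior parameters are (a+s, b+f).
Match parameters: s=23−7=16, f=10−7=3.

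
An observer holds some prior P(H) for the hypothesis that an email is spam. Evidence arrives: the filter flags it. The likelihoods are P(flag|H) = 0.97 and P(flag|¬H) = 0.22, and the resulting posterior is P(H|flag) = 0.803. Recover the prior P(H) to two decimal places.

P(H) = 0.48

Bayes' rule in odds form gives O(H|E) = O(H)·[P(E|H)/P(E|¬H)], hence O(H) = O(H|E)/LR.
Posterior odds = 0.803/(1−0.803) = 4.0761. LR = 0.97/0.22 = 4.4091.
Prior odds = 4.0761/4.4091 = 0.9245, so P(H) = 0.9245/(1+0.9245) ≈ 0.48.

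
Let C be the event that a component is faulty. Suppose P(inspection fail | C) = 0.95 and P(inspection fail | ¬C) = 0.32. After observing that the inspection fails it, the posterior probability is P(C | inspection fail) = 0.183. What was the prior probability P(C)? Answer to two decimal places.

Bayes' rule in odds form gives O(C|E) = O(C)·[P(E|C)/P(E|¬C)], hence O(C) = O(C|E)/LR.
Posterior odds = 0.183/(1−0.183) = 0.2240. LR = 0.95/0.32 = 2.9688.
Prior odds = 0.2240/2.9688 = 0.0755, so P(C) = 0.0755/(1+0.0755) ≈ 0.07.

P(C) = 0.07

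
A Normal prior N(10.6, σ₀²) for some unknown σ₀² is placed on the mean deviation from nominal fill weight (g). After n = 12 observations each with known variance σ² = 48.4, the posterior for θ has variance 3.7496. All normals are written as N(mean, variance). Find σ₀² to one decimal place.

For the Normal–Normal model with known σ², precisions add: τ_n = τ₀ + n/σ².
So 1/σ₀² = 1/3.7496 − 12/48.4 = 0.266695 − 0.247934 = 0.018761.
Hence σ₀² = 1/0.018761 ≈ 53.3.

σ₀² = 53.3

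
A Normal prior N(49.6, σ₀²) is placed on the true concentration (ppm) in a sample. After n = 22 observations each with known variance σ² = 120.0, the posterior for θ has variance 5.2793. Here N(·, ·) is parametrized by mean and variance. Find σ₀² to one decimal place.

σ₀² = 164.3

Posterior precision equals prior precision plus data precision: 1/σ_n² = 1/σ₀² + n/σ².
So 1/σ₀² = 1/5.2793 − 22/120.0 = 0.189419 − 0.183333 = 0.006086.
Hence σ₀² = 1/0.006086 ≈ 164.3.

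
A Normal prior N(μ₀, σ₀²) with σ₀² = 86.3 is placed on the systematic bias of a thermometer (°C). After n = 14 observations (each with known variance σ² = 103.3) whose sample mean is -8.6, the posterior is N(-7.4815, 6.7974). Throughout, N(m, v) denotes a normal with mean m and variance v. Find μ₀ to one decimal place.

μ₀ = 5.6

With known observation variance, the Normal–Normal posterior has precision τ_n = τ₀ + n/σ² and mean μ_n = (τ₀μ₀ + (n/σ²)x̄)/τ_n.
Here τ₀ = 1/86.3 = 0.011587 and τ_data = 14/103.3 = 0.135528, so τ_n = 0.147115.
Rearranging for μ₀: μ₀ = (μ_n·τ_n − τ_data·x̄)/τ₀ = (-7.4815·0.147115 − 0.135528·-8.6) / 0.011587 = 0.064900/0.011587 ≈ 5.6.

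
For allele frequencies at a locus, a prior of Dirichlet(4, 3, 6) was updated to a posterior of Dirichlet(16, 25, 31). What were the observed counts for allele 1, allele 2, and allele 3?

For a Dirichlet(α) prior with multinomial counts c, the posterior is Dirichlet(α + c) componentwise.
Counts are posterior − prior componentwise: 16−4=12, 25−3=22, 31−6=25.

counts (12, 22, 25)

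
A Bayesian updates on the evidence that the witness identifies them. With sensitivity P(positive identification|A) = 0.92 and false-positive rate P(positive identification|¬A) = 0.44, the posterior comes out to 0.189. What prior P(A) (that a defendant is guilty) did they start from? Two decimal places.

P(A) = 0.10

In odds form, posterior odds = prior odds × likelihood ratio, so prior odds = posterior odds ÷ LR.
Posterior odds = 0.189/(1−0.189) = 0.2330. LR = 0.92/0.44 = 2.0909.
Prior odds = 0.2330/2.0909 = 0.1114, so P(A) = 0.1114/(1+0.1114) ≈ 0.10.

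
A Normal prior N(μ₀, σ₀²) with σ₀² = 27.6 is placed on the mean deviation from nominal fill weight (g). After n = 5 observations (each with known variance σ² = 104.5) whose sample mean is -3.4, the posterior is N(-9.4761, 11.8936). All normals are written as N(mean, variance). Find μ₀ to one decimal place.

With known observation variance, the Normal–Normal posterior has precision τ_n = τ₀ + n/σ² and mean μ_n = (τ₀μ₀ + (n/σ²)x̄)/τ_n.
Here τ₀ = 1/27.6 = 0.036232 and τ_data = 5/104.5 = 0.047847, so τ_n = 0.084079.
Rearranging for μ₀: μ₀ = (μ_n·τ_n − τ_data·x̄)/τ₀ = (-9.4761·0.084079 − 0.047847·-3.4) / 0.036232 = -0.634061/0.036232 ≈ -17.5.

μ₀ = -17.5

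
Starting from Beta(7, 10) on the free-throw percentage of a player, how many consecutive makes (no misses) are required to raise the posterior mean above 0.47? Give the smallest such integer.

k = 2

After k makes and 0 misses the posterior is Beta(7+k, 10), with mean (7+k)/(7+10+k).
Set (7+k)/(17+k) > 0.47 and solve: k > (0.47·17 − 7)/(1 − 0.47) = 1.868.
The smallest integer exceeding 1.868 is 2, and checking k=2: (9)/(19) = 0.4737 > 0.47.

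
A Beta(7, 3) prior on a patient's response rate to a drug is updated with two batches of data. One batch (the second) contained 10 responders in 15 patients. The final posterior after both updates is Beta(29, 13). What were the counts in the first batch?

12 responders and 5 non-responders

Because Beta–binomial updating is additive in the counts, the combined data contributed (α_post−α_prior, β_post−β_prior) successes and failures.
Total across both batches: 29−7=22 responders, 13−3=10 non-responders.
Subtract the second batch: 22−10=12 responders and 10−5=5 non-responders.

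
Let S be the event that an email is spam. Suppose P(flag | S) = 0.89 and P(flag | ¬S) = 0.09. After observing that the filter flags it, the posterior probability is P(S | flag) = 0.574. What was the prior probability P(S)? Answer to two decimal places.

P(S) = 0.12

In odds form, posterior odds = prior odds × likelihood ratio, so prior odds = posterior odds ÷ LR.
Posterior odds = 0.574/(1−0.574) = 1.3474. LR = 0.89/0.09 = 9.8889.
Prior odds = 1.3474/9.8889 = 0.1363, so P(S) = 0.1363/(1+0.1363) ≈ 0.12.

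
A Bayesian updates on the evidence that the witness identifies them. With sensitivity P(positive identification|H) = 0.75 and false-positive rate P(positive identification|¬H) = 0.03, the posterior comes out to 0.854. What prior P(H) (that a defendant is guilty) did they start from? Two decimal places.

Bayes' rule in odds form gives O(H|E) = O(H)·[P(E|H)/P(E|¬H)], hence O(H) = O(H|E)/LR.
Posterior odds = 0.854/(1−0.854) = 5.8493. LR = 0.75/0.03 = 25.0000.
Prior odds = 5.8493/25.0000 = 0.2340, so P(H) = 0.2340/(1+0.2340) ≈ 0.19.

P(H) = 0.19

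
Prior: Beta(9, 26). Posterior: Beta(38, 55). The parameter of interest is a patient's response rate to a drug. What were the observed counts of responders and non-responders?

Beta is conjugate to the binomial likelihood: posterior = Beta(a+s, b+f).
So s = 38 − 9 = 29 and f = 55 − 26 = 29.

29 responders and 29 non-responders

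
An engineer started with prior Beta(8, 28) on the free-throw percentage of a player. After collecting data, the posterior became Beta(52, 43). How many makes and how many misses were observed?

A Beta(α, β) prior with s successes and f failures in binomial data gives a Beta(α+s, β+f) posterior.
Match parameters: s=52−8=44, f=43−28=15.

44 makes and 15 misses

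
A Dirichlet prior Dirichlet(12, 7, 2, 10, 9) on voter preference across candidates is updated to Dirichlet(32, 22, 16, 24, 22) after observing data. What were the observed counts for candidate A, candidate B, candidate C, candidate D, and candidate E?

For a Dirichlet(α) prior with multinomial counts c, the posterior is Dirichlet(α + c) componentwise.
Counts are posterior − prior componentwise: 32−12=20, 22−7=15, 16−2=14, 24−10=14, 22−9=13.

counts (20, 15, 14, 14, 13)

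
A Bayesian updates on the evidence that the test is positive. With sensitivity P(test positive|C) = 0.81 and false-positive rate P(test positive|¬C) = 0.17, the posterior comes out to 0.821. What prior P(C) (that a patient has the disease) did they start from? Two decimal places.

P(C) = 0.49

In odds form, posterior odds = prior odds × likelihood ratio, so prior odds = posterior odds ÷ LR.
Posterior odds = 0.821/(1−0.821) = 4.5866. LR = 0.81/0.17 = 4.7647.
Prior odds = 4.5866/4.7647 = 0.9626, so P(C) = 0.9626/(1+0.9626) ≈ 0.49.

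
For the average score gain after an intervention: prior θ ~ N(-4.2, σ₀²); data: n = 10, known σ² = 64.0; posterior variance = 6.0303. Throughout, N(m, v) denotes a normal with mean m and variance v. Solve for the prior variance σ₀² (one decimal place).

Posterior precision equals prior precision plus data precision: 1/σ_n² = 1/σ₀² + n/σ².
So 1/σ₀² = 1/6.0303 − 10/64.0 = 0.165829 − 0.156250 = 0.009579.
Hence σ₀² = 1/0.009579 ≈ 104.4.

σ₀² = 104.4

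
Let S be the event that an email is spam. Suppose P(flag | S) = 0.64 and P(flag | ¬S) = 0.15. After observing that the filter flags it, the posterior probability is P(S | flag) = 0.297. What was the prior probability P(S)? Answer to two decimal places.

P(S) = 0.09

Bayes' rule in odds form gives O(S|E) = O(S)·[P(E|S)/P(E|¬S)], hence O(S) = O(S|E)/LR.
Posterior odds = 0.297/(1−0.297) = 0.4225. LR = 0.64/0.15 = 4.2667.
Prior odds = 0.4225/4.2667 = 0.0990, so P(S) = 0.0990/(1+0.0990) ≈ 0.09.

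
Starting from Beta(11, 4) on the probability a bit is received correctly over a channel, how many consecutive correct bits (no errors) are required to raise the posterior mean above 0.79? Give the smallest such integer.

k = 5

After k correct bits and 0 errors the posterior is Beta(11+k, 4), with mean (11+k)/(11+4+k).
Set (11+k)/(15+k) > 0.79 and solve: k > (0.79·15 − 11)/(1 − 0.79) = 4.048.
The smallest integer exceeding 4.048 is 5, and checking k=5: (16)/(20) = 0.8000 > 0.79.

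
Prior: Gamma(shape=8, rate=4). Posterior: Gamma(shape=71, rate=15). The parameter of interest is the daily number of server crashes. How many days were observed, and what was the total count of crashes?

A Gamma(α, β) prior (rate parametrization) on a Poisson rate with n observations summing to S gives posterior Gamma(α+S, β+n).
Matching: Σxᵢ = 71 − 8 = 63 and n = 15 − 4 = 11.

n = 11 days with total 63 crashes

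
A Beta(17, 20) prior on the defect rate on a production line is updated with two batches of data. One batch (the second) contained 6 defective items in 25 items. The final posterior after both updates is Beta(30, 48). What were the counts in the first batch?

Sequential conjugate updates are equivalent to a single update on the pooled data, so total successes = posterior α − prior α and total failures = posterior β − prior β.
Total across both batches: 30−17=13 defective items, 48−20=28 good items.
Subtract the second batch: 13−6=7 defective items and 28−19=9 good items.

7 defective items and 9 good items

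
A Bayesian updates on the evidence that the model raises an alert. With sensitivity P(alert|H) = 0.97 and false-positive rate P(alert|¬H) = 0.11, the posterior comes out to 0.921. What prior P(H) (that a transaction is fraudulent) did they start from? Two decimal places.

Bayes' rule in odds form gives O(H|E) = O(H)·[P(E|H)/P(E|¬H)], hence O(H) = O(H|E)/LR.
Posterior odds = 0.921/(1−0.921) = 11.6582. LR = 0.97/0.11 = 8.8182.
Prior odds = 11.6582/8.8182 = 1.3221, so P(H) = 1.3221/(1+1.3221) ≈ 0.57.

P(H) = 0.57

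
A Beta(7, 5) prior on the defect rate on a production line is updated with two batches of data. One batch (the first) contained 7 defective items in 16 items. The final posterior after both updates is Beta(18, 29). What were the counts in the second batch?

4 defective items and 15 good items

Because Beta–binomial updating is additive in the counts, the combined data contributed (α_post−α_prior, β_post−β_prior) successes and failures.
Total across both batches: 18−7=11 defective items, 29−5=24 good items.
Subtract the first batch: 11−7=4 defective items and 24−9=15 good items.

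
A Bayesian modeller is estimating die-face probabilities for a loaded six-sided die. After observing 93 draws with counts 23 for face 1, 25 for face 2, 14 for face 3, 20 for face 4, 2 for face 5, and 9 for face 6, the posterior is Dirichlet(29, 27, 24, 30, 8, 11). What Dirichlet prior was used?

Dirichlet(6, 2, 10, 10, 6, 2)

For a Dirichlet(α) prior with multinomial counts c, the posterior is Dirichlet(α + c) componentwise.
Subtract each count from the matching posterior parameter: 29−23=6, 27−25=2, 24−14=10, 30−20=10, 8−2=6, 11−9=2.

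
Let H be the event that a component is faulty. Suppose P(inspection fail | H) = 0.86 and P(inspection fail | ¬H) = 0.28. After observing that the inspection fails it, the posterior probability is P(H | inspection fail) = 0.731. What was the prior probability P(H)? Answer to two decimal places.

In odds form, posterior odds = prior odds × likelihood ratio, so prior odds = posterior odds ÷ LR.
Posterior odds = 0.731/(1−0.731) = 2.7175. LR = 0.86/0.28 = 3.0714.
Prior odds = 2.7175/3.0714 = 0.8848, so P(H) = 0.8848/(1+0.8848) ≈ 0.47.

P(H) = 0.47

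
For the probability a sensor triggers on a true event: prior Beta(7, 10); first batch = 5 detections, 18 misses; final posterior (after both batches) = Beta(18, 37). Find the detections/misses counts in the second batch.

Because Beta–binomial updating is additive in the counts, the combined data contributed (α_post−α_prior, β_post−β_prior) successes and failures.
Total across both batches: 18−7=11 detections, 37−10=27 misses.
Subtract the first batch: 11−5=6 detections and 27−18=9 misses.

6 detections and 9 misses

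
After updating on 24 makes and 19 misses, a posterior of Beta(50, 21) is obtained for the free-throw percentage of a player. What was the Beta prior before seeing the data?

A Beta(α, β) prior with s successes and f failures in binomial data gives a Beta(α+s, β+f) posterior.
Subtract the data counts: 50−24=26, 21−19=2.

Beta(26, 2)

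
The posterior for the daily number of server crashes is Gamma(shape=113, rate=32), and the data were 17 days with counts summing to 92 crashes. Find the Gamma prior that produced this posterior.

Gamma(shape=21, rate=15)

A Gamma(α, β) prior (rate parametrization) on a Poisson rate with n observations summing to S gives posterior Gamma(α+S, β+n).
So α = 113 − 92 = 21 and β = 32 − 17 = 15.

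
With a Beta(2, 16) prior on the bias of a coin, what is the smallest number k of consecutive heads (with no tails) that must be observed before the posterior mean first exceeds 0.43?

After k heads and 0 tails the posterior is Beta(2+k, 16), with mean (2+k)/(2+16+k).
Set (2+k)/(18+k) > 0.43 and solve: k > (0.43·18 − 2)/(1 − 0.43) = 10.070.
The smallest integer exceeding 10.070 is 11, and checking k=11: (13)/(29) = 0.4483 > 0.43.

k = 11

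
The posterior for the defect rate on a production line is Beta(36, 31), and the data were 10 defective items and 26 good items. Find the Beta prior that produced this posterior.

Beta(26, 5)

Under Beta–binomial conjugacy the posterior parameters are (α+s, β+f).
So α = 36 − 10 = 26 and β = 31 − 26 = 5.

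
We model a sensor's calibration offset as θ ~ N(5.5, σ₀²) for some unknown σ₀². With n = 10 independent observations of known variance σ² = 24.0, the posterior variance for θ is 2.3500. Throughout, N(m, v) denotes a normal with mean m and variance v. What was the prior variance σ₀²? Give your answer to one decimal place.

For the Normal–Normal model with known σ², precisions add: τ_n = τ₀ + n/σ².
So 1/σ₀² = 1/2.3500 − 10/24.0 = 0.425532 − 0.416667 = 0.008865.
Hence σ₀² = 1/0.008865 ≈ 112.8.

σ₀² = 112.8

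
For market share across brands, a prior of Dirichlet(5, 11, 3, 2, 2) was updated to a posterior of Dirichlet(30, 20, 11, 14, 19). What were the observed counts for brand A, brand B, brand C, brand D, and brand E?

For a Dirichlet(α) prior with multinomial counts c, the posterior is Dirichlet(α + c) componentwise.
Counts are posterior − prior componentwise: 30−5=25, 20−11=9, 11−3=8, 14−2=12, 19−2=17.

counts (25, 9, 8, 12, 17)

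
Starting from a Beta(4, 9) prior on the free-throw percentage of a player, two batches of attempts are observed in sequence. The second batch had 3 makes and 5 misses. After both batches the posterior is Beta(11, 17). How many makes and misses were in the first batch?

Because Beta–binomial updating is additive in the counts, the combined data contributed (α_post−α_prior, β_post−β_prior) successes and failures.
Total across both batches: 11−4=7 makes, 17−9=8 misses.
Subtract the second batch: 7−3=4 makes and 8−5=3 misses.

4 makes and 3 misses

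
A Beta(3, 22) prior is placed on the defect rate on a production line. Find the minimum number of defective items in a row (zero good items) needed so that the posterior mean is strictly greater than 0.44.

After k defective items and 0 good items the posterior is Beta(3+k, 22), with mean (3+k)/(3+22+k).
Set (3+k)/(25+k) > 0.44 and solve: k > (0.44·25 − 3)/(1 − 0.44) = 14.286.
The smallest integer exceeding 14.286 is 15.

k = 15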